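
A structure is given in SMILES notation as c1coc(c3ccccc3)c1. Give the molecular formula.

Atom tally by fragment:
  furan ring core → C:4 H:4 O:1
  (− 1 ring H displaced by substituents)
  + C6H5 → C:6 H:5
Element totals:
  C: 10
  H: 8
  O: 1

C10H8O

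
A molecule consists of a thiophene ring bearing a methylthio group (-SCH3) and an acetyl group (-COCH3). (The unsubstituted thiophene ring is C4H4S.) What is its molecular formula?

C7H8OS2

Atom tally by fragment:
  thiophene ring core → C:4 H:4 S:1
  (− 2 ring H displaced by substituents)
  + SCH3 → C:1 H:3 S:1
  + COCH3 → C:2 H:3 O:1
Element totals:
  C: 7
  H: 8
  O: 1
  S: 2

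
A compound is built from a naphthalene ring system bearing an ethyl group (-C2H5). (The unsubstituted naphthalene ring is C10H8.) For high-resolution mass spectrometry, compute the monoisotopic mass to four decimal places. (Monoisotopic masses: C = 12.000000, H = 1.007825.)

Atom tally by fragment:
  naphthalene ring system core → C:10 H:8
  (− 1 ring H displaced by substituents)
  + C2H5 → C:2 H:5
Element totals:
  C: 12
  H: 12
Molecular formula: C12H12.
  M = 12(12.0) + 12(1.007825)
    = 144.000000 + 12.093900 = 156.093900

156.0939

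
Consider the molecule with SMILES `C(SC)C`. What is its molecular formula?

Atom tally by fragment:
  CH3SCH2 → C:2 H:5 S:1
  CH3 → C:1 H:3
Element totals:
  C: 3
  H: 8
  S: 1

C3H8S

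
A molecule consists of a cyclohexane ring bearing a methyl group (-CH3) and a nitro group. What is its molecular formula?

Atom tally by fragment:
  cyclohexane ring core → C:6 H:12
  (− 2 ring H displaced by substituents)
  + CH3 → C:1 H:3
  + NO2 → N:1 O:2
Element totals:
  C: 7
  H: 13
  N: 1
  O: 2

C7H13NO2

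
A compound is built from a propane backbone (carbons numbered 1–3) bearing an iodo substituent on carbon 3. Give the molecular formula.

C3H7I

Atom tally by fragment:
  CH3 → C:1 H:3
  CH2 → C:1 H:2
  CH2I → C:1 H:2 I:1
Element totals:
  C: 3
  H: 7
  I: 1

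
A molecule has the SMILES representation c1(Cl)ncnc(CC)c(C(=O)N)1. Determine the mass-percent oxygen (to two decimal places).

8.62%

Atom tally by fragment:
  pyrimidine ring core → C:4 H:4 N:2
  (− 3 ring H displaced by substituents)
  + Cl → Cl:1
  + C2H5 → C:2 H:5
  + CONH2 → C:1 H:2 O:1 N:1
Element totals:
  C: 7
  H: 8
  Cl: 1
  N: 3
  O: 1
Molecular formula: C7H8ClN3O.
Molar mass = 185.611 g/mol.
Mass from O: 1 × 15.999 = 15.999 g/mol.
%O = 15.999 / 185.611 × 100 = 8.62%.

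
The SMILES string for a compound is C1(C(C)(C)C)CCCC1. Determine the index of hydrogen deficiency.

Atom tally by fragment:
  cyclopentane ring core → C:5 H:10
  (− 1 ring H displaced by substituents)
  + C(CH3)3 → C:4 H:9
Element totals:
  C: 9
  H: 18
Molecular formula: C9H18.
DoU = (2C + 2 + N − H − X) / 2 = (2·9 + 2 + 0 − 18 − 0) / 2 = 1.

1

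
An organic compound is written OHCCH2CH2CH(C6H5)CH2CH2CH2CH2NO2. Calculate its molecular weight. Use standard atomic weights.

249.31 g/mol

Atom tally by fragment:
  OHCCH2 → C:2 H:3 O:1
  CH2 → C:1 H:2
  CH(C6H5) → C:7 H:6
  CH2 → C:1 H:2
  CH2 → C:1 H:2
  CH2 → C:1 H:2
  CH2NO2 → C:1 H:2 N:1 O:2
Element totals:
  C: 14
  H: 19
  N: 1
  O: 3
Molecular formula: C14H19NO3.
  M = 14(12.011) + 19(1.008) + 14.007 + 3(15.999)
    = 168.154 + 19.152 + 14.007 + 47.997 = 249.310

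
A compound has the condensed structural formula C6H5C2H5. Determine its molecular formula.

C8H10

Element totals:
  C: 8
  H: 10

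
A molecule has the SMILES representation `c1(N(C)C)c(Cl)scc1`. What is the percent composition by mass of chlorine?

21.93%

Atom tally by fragment:
  thiophene ring core → C:4 H:4 S:1
  (− 2 ring H displaced by substituents)
  + N(CH3)2 → N:1 C:2 H:6
  + Cl → Cl:1
Element totals:
  C: 6
  H: 8
  Cl: 1
  N: 1
  S: 1
Molecular formula: C6H8ClNS.
Molar mass = 161.647 g/mol.
Mass from Cl: 1 × 35.45 = 35.450 g/mol.
%Cl = 35.450 / 161.647 × 100 = 21.93%.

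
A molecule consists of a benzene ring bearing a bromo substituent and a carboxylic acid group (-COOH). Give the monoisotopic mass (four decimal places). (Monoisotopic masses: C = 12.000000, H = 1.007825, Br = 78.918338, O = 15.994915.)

Atom tally by fragment:
  benzene ring core → C:6 H:6
  (− 2 ring H displaced by substituents)
  + Br → Br:1
  + COOH → C:1 H:1 O:2
Element totals:
  C: 7
  H: 5
  Br: 1
  O: 2
Molecular formula: C7H5BrO2.
  M = 7(12.0) + 5(1.007825) + 78.918338 + 2(15.994915)
    = 84.000000 + 5.039125 + 78.918338 + 31.989830 = 199.947293

199.9473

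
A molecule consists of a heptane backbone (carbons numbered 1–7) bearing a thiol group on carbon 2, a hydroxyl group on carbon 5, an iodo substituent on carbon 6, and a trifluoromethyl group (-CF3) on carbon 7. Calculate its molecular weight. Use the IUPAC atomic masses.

342.16 g/mol

Atom tally by fragment:
  CH3 → C:1 H:3
  CH(SH) → C:1 H:2 S:1
  CH2 → C:1 H:2
  CH2 → C:1 H:2
  CH(OH) → C:1 H:2 O:1
  CH(I) → C:1 H:1 I:1
  CH2CF3 → C:2 H:2 F:3
Element totals:
  C: 8
  H: 14
  F: 3
  I: 1
  O: 1
  S: 1
Molecular formula: C8H14F3IOS.
  M = 8(12.011) + 14(1.008) + 3(18.998) + 126.904 + 15.999 + 32.06
    = 96.088 + 14.112 + 56.994 + 126.904 + 15.999 + 32.060 = 342.157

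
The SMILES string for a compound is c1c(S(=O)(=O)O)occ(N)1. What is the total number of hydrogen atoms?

Atom tally by fragment:
  furan ring core → C:4 H:4 O:1
  (− 2 ring H displaced by substituents)
  + SO3H → S:1 O:3 H:1
  + NH2 → N:1 H:2
Element totals:
  C: 4
  H: 5
  N: 1
  O: 4
  S: 1

5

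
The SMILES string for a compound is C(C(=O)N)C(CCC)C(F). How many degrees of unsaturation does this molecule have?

1

Atom tally by fragment:
  H2NOCCH2 → C:2 H:4 O:1 N:1
  CH(CH2CH2CH3) → C:4 H:8
  CH2F → C:1 H:2 F:1
Element totals:
  C: 7
  H: 14
  F: 1
  N: 1
  O: 1
Molecular formula: C7H14FNO.
DoU = (2C + 2 + N − H − X) / 2 = (2·7 + 2 + 1 − 14 − 1) / 2 = 1.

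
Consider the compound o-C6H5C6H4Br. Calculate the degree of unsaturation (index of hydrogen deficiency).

Element totals:
  C: 12
  H: 9
  Br: 1
Molecular formula: C12H9Br.
DoU = (2C + 2 + N − H − X) / 2 = (2·12 + 2 + 0 − 9 − 1) / 2 = 8.

8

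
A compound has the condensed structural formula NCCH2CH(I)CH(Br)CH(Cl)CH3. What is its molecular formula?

C6H8BrClIN

Element totals:
  C: 6
  H: 8
  Br: 1
  Cl: 1
  I: 1
  N: 1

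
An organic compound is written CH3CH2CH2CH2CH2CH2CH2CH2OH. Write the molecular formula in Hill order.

C8H18O

Element totals:
  C: 8
  H: 18
  O: 1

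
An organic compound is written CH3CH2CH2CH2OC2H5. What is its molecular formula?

Atom tally by fragment:
  CH3 → C:1 H:3
  CH2 → C:1 H:2
  CH2 → C:1 H:2
  CH2OC2H5 → C:3 H:7 O:1
Element totals:
  C: 6
  H: 14
  O: 1

C6H14O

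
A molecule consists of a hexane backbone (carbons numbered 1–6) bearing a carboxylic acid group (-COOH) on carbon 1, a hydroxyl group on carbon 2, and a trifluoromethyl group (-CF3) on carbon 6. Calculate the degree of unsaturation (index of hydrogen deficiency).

Atom tally by fragment:
  HOOCCH2 → C:2 H:3 O:2
  CH(OH) → C:1 H:2 O:1
  CH2 → C:1 H:2
  CH2 → C:1 H:2
  CH2 → C:1 H:2
  CH2CF3 → C:2 H:2 F:3
Element totals:
  C: 8
  H: 13
  F: 3
  O: 3
Molecular formula: C8H13F3O3.
DoU = (2C + 2 + N − H − X) / 2 = (2·8 + 2 + 0 − 13 − 3) / 2 = 1.

1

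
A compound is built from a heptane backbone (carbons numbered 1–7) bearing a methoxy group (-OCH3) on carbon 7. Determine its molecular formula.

Atom tally by fragment:
  CH3 → C:1 H:3
  CH2 → C:1 H:2
  CH2 → C:1 H:2
  CH2 → C:1 H:2
  CH2 → C:1 H:2
  CH2 → C:1 H:2
  CH2OCH3 → C:2 H:5 O:1
Element totals:
  C: 8
  H: 18
  O: 1

C8H18O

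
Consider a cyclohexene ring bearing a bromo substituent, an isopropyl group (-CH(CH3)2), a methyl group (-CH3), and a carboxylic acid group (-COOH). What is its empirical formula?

Atom tally by fragment:
  cyclohexene ring core → C:6 H:10
  (− 4 ring H displaced by substituents)
  + Br → Br:1
  + CH(CH3)2 → C:3 H:7
  + CH3 → C:1 H:3
  + COOH → C:1 H:1 O:2
Element totals:
  C: 11
  H: 17
  Br: 1
  O: 2
Molecular formula: C11H17BrO2.
gcd of subscripts (1, 11, 17, 2) = 1, so the empirical formula equals the molecular formula.

C11H17BrO2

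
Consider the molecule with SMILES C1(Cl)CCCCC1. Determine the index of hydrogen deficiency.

1

Atom tally by fragment:
  cyclohexane ring core → C:6 H:12
  (− 1 ring H displaced by substituents)
  + Cl → Cl:1
Element totals:
  C: 6
  H: 11
  Cl: 1
Molecular formula: C6H11Cl.
DoU = (2C + 2 + N − H − X) / 2 = (2·6 + 2 + 0 − 11 − 1) / 2 = 1.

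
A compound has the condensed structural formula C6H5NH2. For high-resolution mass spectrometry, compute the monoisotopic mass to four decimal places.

93.0578

Element totals:
  C: 6
  H: 7
  N: 1
Molecular formula: C6H7N.
  M = 6(12.0) + 7(1.007825) + 14.003074
    = 72.000000 + 7.054775 + 14.003074 = 93.057849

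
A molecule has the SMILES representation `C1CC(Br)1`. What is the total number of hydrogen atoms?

Atom tally by fragment:
  cyclopropane ring core → C:3 H:6
  (− 1 ring H displaced by substituents)
  + Br → Br:1
Element totals:
  C: 3
  H: 5
  Br: 1

5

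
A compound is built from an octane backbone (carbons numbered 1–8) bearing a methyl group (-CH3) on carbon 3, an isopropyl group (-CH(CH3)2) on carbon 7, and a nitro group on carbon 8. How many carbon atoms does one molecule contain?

12

Atom tally by fragment:
  CH3 → C:1 H:3
  CH2 → C:1 H:2
  CH(CH3) → C:2 H:4
  CH2 → C:1 H:2
  CH2 → C:1 H:2
  CH2 → C:1 H:2
  CH(CH(CH3)2) → C:4 H:8
  CH2NO2 → C:1 H:2 N:1 O:2
Element totals:
  C: 12
  H: 25
  N: 1
  O: 2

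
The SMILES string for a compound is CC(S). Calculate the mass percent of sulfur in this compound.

51.60%

Atom tally by fragment:
  CH3 → C:1 H:3
  CH2SH → C:1 H:3 S:1
Element totals:
  C: 2
  H: 6
  S: 1
Molecular formula: C2H6S.
Molar mass = 62.130 g/mol.
Mass from S: 1 × 32.06 = 32.060 g/mol.
%S = 32.060 / 62.130 × 100 = 51.60%.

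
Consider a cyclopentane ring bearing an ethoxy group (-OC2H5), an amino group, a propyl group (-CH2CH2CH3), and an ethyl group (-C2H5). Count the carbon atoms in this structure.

12

Atom tally by fragment:
  cyclopentane ring core → C:5 H:10
  (− 4 ring H displaced by substituents)
  + OC2H5 → C:2 H:5 O:1
  + NH2 → N:1 H:2
  + CH2CH2CH3 → C:3 H:7
  + C2H5 → C:2 H:5
Element totals:
  C: 12
  H: 25
  N: 1
  O: 1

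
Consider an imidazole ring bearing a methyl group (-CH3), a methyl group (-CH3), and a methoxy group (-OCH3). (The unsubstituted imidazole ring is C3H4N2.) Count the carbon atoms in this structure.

Atom tally by fragment:
  imidazole ring core → C:3 H:4 N:2
  (− 3 ring H displaced by substituents)
  + CH3 → C:1 H:3
  + CH3 → C:1 H:3
  + OCH3 → C:1 H:3 O:1
Element totals:
  C: 6
  H: 10
  N: 2
  O: 1

6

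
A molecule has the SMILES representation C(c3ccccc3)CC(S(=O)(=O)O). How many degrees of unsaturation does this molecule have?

4

Atom tally by fragment:
  C6H5CH2 → C:7 H:7
  CH2 → C:1 H:2
  CH2SO3H → C:1 H:3 S:1 O:3
Element totals:
  C: 9
  H: 12
  O: 3
  S: 1
Molecular formula: C9H12O3S.
DoU = (2C + 2 + N − H − X) / 2 = (2·9 + 2 + 0 − 12 − 0) / 2 = 4.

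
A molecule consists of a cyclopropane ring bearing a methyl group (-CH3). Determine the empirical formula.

Atom tally by fragment:
  cyclopropane ring core → C:3 H:6
  (− 1 ring H displaced by substituents)
  + CH3 → C:1 H:3
Element totals:
  C: 4
  H: 8
Molecular formula: C4H8.
gcd of subscripts = 4; dividing each by 4:
  C: 4/4 = 1
  H: 8/4 = 2

CH2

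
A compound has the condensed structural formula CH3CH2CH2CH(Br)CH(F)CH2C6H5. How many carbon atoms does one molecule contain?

Element totals:
  C: 12
  H: 16
  Br: 1
  F: 1

12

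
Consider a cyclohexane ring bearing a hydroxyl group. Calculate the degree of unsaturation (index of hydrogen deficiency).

1

Atom tally by fragment:
  cyclohexane ring core → C:6 H:12
  (− 1 ring H displaced by substituents)
  + OH → O:1 H:1
Element totals:
  C: 6
  H: 12
  O: 1
Molecular formula: C6H12O.
DoU = (2C + 2 + N − H − X) / 2 = (2·6 + 2 + 0 − 12 − 0) / 2 = 1.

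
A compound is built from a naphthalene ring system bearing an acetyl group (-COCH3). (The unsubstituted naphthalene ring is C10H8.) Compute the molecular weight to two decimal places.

170.21 g/mol

Atom tally by fragment:
  naphthalene ring system core → C:10 H:8
  (− 1 ring H displaced by substituents)
  + COCH3 → C:2 H:3 O:1
Element totals:
  C: 12
  H: 10
  O: 1
Molecular formula: C12H10O.
  M = 12(12.011) + 10(1.008) + 15.999
    = 144.132 + 10.080 + 15.999 = 170.211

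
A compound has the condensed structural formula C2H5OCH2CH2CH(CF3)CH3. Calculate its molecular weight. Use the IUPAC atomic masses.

170.17 g/mol

Atom tally by fragment:
  C2H5OCH2 → C:3 H:7 O:1
  CH2 → C:1 H:2
  CH(CF3) → C:2 H:1 F:3
  CH3 → C:1 H:3
Element totals:
  C: 7
  H: 13
  F: 3
  O: 1
Molecular formula: C7H13F3O.
  M = 7(12.011) + 13(1.008) + 3(18.998) + 15.999
    = 84.077 + 13.104 + 56.994 + 15.999 = 170.174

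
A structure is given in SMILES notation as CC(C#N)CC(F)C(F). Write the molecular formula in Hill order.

Atom tally by fragment:
  CH3 → C:1 H:3
  CH(CN) → C:2 H:1 N:1
  CH2 → C:1 H:2
  CH(F) → C:1 H:1 F:1
  CH2F → C:1 H:2 F:1
Element totals:
  C: 6
  H: 9
  F: 2
  N: 1

C6H9F2N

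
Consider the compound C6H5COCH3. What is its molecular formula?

C8H8O

Element totals:
  C: 8
  H: 8
  O: 1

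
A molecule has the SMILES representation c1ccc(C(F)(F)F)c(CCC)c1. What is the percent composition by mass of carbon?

63.82%

Atom tally by fragment:
  benzene ring core → C:6 H:6
  (− 2 ring H displaced by substituents)
  + CF3 → C:1 F:3
  + CH2CH2CH3 → C:3 H:7
Element totals:
  C: 10
  H: 11
  F: 3
Molecular formula: C10H11F3.
Molar mass = 188.192 g/mol.
Mass from C: 10 × 12.011 = 120.110 g/mol.
%C = 120.110 / 188.192 × 100 = 63.82%.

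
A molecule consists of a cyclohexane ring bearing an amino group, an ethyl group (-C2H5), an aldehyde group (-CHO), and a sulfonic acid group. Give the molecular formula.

C9H17NO4S

Atom tally by fragment:
  cyclohexane ring core → C:6 H:12
  (− 4 ring H displaced by substituents)
  + NH2 → N:1 H:2
  + C2H5 → C:2 H:5
  + CHO → C:1 H:1 O:1
  + SO3H → S:1 O:3 H:1
Element totals:
  C: 9
  H: 17
  N: 1
  O: 4
  S: 1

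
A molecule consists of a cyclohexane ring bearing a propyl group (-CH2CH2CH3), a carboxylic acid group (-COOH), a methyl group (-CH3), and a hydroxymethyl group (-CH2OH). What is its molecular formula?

C12H22O3

Atom tally by fragment:
  cyclohexane ring core → C:6 H:12
  (− 4 ring H displaced by substituents)
  + CH2CH2CH3 → C:3 H:7
  + COOH → C:1 H:1 O:2
  + CH3 → C:1 H:3
  + CH2OH → C:1 H:3 O:1
Element totals:
  C: 12
  H: 22
  O: 3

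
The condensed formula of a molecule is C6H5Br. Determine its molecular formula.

C6H5Br

Element totals:
  C: 6
  H: 5
  Br: 1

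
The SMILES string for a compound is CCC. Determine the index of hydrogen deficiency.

Atom tally by fragment:
  CH3 → C:1 H:3
  CH2 → C:1 H:2
  CH3 → C:1 H:3
Element totals:
  C: 3
  H: 8
Molecular formula: C3H8.
DoU = (2C + 2 + N − H − X) / 2 = (2·3 + 2 + 0 − 8 − 0) / 2 = 0.

0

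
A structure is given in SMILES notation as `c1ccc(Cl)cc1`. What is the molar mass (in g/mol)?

Atom tally by fragment:
  benzene ring core → C:6 H:6
  (− 1 ring H displaced by substituents)
  + Cl → Cl:1
Element totals:
  C: 6
  H: 5
  Cl: 1
Molecular formula: C6H5Cl.
  M = 6(12.011) + 5(1.008) + 35.45
    = 72.066 + 5.040 + 35.450 = 112.556

112.56 g/mol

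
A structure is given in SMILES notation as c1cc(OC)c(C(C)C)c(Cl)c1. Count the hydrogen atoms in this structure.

Atom tally by fragment:
  benzene ring core → C:6 H:6
  (− 3 ring H displaced by substituents)
  + OCH3 → C:1 H:3 O:1
  + CH(CH3)2 → C:3 H:7
  + Cl → Cl:1
Element totals:
  C: 10
  H: 13
  Cl: 1
  O: 1

13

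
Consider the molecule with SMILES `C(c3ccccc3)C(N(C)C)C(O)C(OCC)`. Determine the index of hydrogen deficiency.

4

Atom tally by fragment:
  C6H5CH2 → C:7 H:7
  CH(N(CH3)2) → C:3 H:7 N:1
  CH(OH) → C:1 H:2 O:1
  CH2OC2H5 → C:3 H:7 O:1
Element totals:
  C: 14
  H: 23
  N: 1
  O: 2
Molecular formula: C14H23NO2.
DoU = (2C + 2 + N − H − X) / 2 = (2·14 + 2 + 1 − 23 − 0) / 2 = 4.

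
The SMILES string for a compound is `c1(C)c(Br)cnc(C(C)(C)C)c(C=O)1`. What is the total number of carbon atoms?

Atom tally by fragment:
  pyridine ring core → C:5 H:5 N:1
  (− 4 ring H displaced by substituents)
  + CH3 → C:1 H:3
  + Br → Br:1
  + C(CH3)3 → C:4 H:9
  + CHO → C:1 H:1 O:1
Element totals:
  C: 11
  H: 14
  Br: 1
  N: 1
  O: 1

11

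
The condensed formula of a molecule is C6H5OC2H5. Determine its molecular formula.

C8H10O

Element totals:
  C: 8
  H: 10
  O: 1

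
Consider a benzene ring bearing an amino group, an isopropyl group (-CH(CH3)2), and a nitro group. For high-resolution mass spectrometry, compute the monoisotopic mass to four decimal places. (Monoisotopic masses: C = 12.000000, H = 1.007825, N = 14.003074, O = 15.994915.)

180.0899

Atom tally by fragment:
  benzene ring core → C:6 H:6
  (− 3 ring H displaced by substituents)
  + NH2 → N:1 H:2
  + CH(CH3)2 → C:3 H:7
  + NO2 → N:1 O:2
Element totals:
  C: 9
  H: 12
  N: 2
  O: 2
Molecular formula: C9H12N2O2.
  M = 9(12.0) + 12(1.007825) + 2(14.003074) + 2(15.994915)
    = 108.000000 + 12.093900 + 28.006148 + 31.989830 = 180.089878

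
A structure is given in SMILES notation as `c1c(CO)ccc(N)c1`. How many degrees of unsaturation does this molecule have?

Atom tally by fragment:
  benzene ring core → C:6 H:6
  (− 2 ring H displaced by substituents)
  + CH2OH → C:1 H:3 O:1
  + NH2 → N:1 H:2
Element totals:
  C: 7
  H: 9
  N: 1
  O: 1
Molecular formula: C7H9NO.
DoU = (2C + 2 + N − H − X) / 2 = (2·7 + 2 + 1 − 9 − 0) / 2 = 4.

4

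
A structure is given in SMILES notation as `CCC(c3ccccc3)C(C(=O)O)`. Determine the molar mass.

178.23 g/mol

Atom tally by fragment:
  CH3 → C:1 H:3
  CH2 → C:1 H:2
  CH(C6H5) → C:7 H:6
  CH2COOH → C:2 H:3 O:2
Element totals:
  C: 11
  H: 14
  O: 2
Molecular formula: C11H14O2.
  M = 11(12.011) + 14(1.008) + 2(15.999)
    = 132.121 + 14.112 + 31.998 = 178.231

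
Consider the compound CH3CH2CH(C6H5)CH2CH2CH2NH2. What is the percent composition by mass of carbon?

Atom tally by fragment:
  CH3 → C:1 H:3
  CH2 → C:1 H:2
  CH(C6H5) → C:7 H:6
  CH2 → C:1 H:2
  CH2 → C:1 H:2
  CH2NH2 → C:1 H:4 N:1
Element totals:
  C: 12
  H: 19
  N: 1
Molecular formula: C12H19N.
Molar mass = 177.291 g/mol.
Mass from C: 12 × 12.011 = 144.132 g/mol.
%C = 144.132 / 177.291 × 100 = 81.30%.

81.30%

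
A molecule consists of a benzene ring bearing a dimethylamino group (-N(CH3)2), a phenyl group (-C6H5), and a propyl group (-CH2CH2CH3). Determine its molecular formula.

C17H21N

Atom tally by fragment:
  benzene ring core → C:6 H:6
  (− 3 ring H displaced by substituents)
  + N(CH3)2 → N:1 C:2 H:6
  + C6H5 → C:6 H:5
  + CH2CH2CH3 → C:3 H:7
Element totals:
  C: 17
  H: 21
  N: 1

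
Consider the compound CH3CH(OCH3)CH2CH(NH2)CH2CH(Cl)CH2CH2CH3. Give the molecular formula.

Atom tally by fragment:
  CH3 → C:1 H:3
  CH(OCH3) → C:2 H:4 O:1
  CH2 → C:1 H:2
  CH(NH2) → C:1 H:3 N:1
  CH2 → C:1 H:2
  CH(Cl) → C:1 H:1 Cl:1
  CH2 → C:1 H:2
  CH2 → C:1 H:2
  CH3 → C:1 H:3
Element totals:
  C: 10
  H: 22
  Cl: 1
  N: 1
  O: 1

C10H22ClNO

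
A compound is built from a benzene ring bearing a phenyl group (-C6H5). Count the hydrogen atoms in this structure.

Atom tally by fragment:
  benzene ring core → C:6 H:6
  (− 1 ring H displaced by substituents)
  + C6H5 → C:6 H:5
Element totals:
  C: 12
  H: 10

10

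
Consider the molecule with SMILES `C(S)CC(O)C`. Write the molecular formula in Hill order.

Atom tally by fragment:
  HSCH2 → C:1 H:3 S:1
  CH2 → C:1 H:2
  CH(OH) → C:1 H:2 O:1
  CH3 → C:1 H:3
Element totals:
  C: 4
  H: 10
  O: 1
  S: 1

C4H10OS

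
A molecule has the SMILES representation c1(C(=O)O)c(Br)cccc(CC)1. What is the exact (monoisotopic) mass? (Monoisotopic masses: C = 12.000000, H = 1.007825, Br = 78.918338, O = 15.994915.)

Atom tally by fragment:
  benzene ring core → C:6 H:6
  (− 3 ring H displaced by substituents)
  + COOH → C:1 H:1 O:2
  + Br → Br:1
  + C2H5 → C:2 H:5
Element totals:
  C: 9
  H: 9
  Br: 1
  O: 2
Molecular formula: C9H9BrO2.
  M = 9(12.0) + 9(1.007825) + 78.918338 + 2(15.994915)
    = 108.000000 + 9.070425 + 78.918338 + 31.989830 = 227.978593

227.9786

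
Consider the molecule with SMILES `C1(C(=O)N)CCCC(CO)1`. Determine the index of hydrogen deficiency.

2

Atom tally by fragment:
  cyclopentane ring core → C:5 H:10
  (− 2 ring H displaced by substituents)
  + CONH2 → C:1 H:2 O:1 N:1
  + CH2OH → C:1 H:3 O:1
Element totals:
  C: 7
  H: 13
  N: 1
  O: 2
Molecular formula: C7H13NO2.
DoU = (2C + 2 + N − H − X) / 2 = (2·7 + 2 + 1 − 13 − 0) / 2 = 2.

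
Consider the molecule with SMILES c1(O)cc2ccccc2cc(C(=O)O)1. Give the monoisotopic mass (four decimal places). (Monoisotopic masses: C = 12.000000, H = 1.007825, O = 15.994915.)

Atom tally by fragment:
  naphthalene ring system core → C:10 H:8
  (− 2 ring H displaced by substituents)
  + OH → O:1 H:1
  + COOH → C:1 H:1 O:2
Element totals:
  C: 11
  H: 8
  O: 3
Molecular formula: C11H8O3.
  M = 11(12.0) + 8(1.007825) + 3(15.994915)
    = 132.000000 + 8.062600 + 47.984745 = 188.047345

188.0473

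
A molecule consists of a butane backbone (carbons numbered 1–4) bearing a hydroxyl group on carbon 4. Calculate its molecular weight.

74.12 g/mol

Atom tally by fragment:
  CH3 → C:1 H:3
  CH2 → C:1 H:2
  CH2 → C:1 H:2
  CH2OH → C:1 H:3 O:1
Element totals:
  C: 4
  H: 10
  O: 1
Molecular formula: C4H10O.
  M = 4(12.011) + 10(1.008) + 15.999
    = 48.044 + 10.080 + 15.999 = 74.123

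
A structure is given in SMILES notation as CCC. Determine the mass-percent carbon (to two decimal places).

Atom tally by fragment:
  CH3 → C:1 H:3
  CH2 → C:1 H:2
  CH3 → C:1 H:3
Element totals:
  C: 3
  H: 8
Molecular formula: C3H8.
Molar mass = 44.097 g/mol.
Mass from C: 3 × 12.011 = 36.033 g/mol.
%C = 36.033 / 44.097 × 100 = 81.71%.

81.71%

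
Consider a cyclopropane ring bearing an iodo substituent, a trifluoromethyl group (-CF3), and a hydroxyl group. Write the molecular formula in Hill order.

Atom tally by fragment:
  cyclopropane ring core → C:3 H:6
  (− 3 ring H displaced by substituents)
  + I → I:1
  + CF3 → C:1 F:3
  + OH → O:1 H:1
Element totals:
  C: 4
  H: 4
  F: 3
  I: 1
  O: 1

C4H4F3IO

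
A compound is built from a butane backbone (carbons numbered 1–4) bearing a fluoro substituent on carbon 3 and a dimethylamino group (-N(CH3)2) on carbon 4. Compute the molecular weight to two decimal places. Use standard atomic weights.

Atom tally by fragment:
  CH3 → C:1 H:3
  CH2 → C:1 H:2
  CH(F) → C:1 H:1 F:1
  CH2N(CH3)2 → C:3 H:8 N:1
Element totals:
  C: 6
  H: 14
  F: 1
  N: 1
Molecular formula: C6H14FN.
  M = 6(12.011) + 14(1.008) + 18.998 + 14.007
    = 72.066 + 14.112 + 18.998 + 14.007 = 119.183

119.18 g/mol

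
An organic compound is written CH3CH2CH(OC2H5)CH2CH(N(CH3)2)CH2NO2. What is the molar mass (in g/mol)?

Atom tally by fragment:
  CH3 → C:1 H:3
  CH2 → C:1 H:2
  CH(OC2H5) → C:3 H:6 O:1
  CH2 → C:1 H:2
  CH(N(CH3)2) → C:3 H:7 N:1
  CH2NO2 → C:1 H:2 N:1 O:2
Element totals:
  C: 10
  H: 22
  N: 2
  O: 3
Molecular formula: C10H22N2O3.
  M = 10(12.011) + 22(1.008) + 2(14.007) + 3(15.999)
    = 120.110 + 22.176 + 28.014 + 47.997 = 218.297

218.30 g/mol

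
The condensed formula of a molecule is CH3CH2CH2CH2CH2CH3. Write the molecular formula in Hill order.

C6H14

Element totals:
  C: 6
  H: 14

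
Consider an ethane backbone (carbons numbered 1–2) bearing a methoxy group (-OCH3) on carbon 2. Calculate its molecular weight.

60.10 g/mol

Atom tally by fragment:
  CH3 → C:1 H:3
  CH2OCH3 → C:2 H:5 O:1
Element totals:
  C: 3
  H: 8
  O: 1
Molecular formula: C3H8O.
  M = 3(12.011) + 8(1.008) + 15.999
    = 36.033 + 8.064 + 15.999 = 60.096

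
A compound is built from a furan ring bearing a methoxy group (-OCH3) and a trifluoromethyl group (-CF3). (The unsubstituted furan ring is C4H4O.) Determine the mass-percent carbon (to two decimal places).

Atom tally by fragment:
  furan ring core → C:4 H:4 O:1
  (− 2 ring H displaced by substituents)
  + OCH3 → C:1 H:3 O:1
  + CF3 → C:1 F:3
Element totals:
  C: 6
  H: 5
  F: 3
  O: 2
Molecular formula: C6H5F3O2.
Molar mass = 166.098 g/mol.
Mass from C: 6 × 12.011 = 72.066 g/mol.
%C = 72.066 / 166.098 × 100 = 43.39%.

43.39%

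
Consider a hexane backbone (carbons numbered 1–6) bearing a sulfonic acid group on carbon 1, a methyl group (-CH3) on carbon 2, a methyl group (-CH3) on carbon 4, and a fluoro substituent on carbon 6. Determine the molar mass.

212.28 g/mol

Atom tally by fragment:
  HO3SCH2 → C:1 H:3 S:1 O:3
  CH(CH3) → C:2 H:4
  CH2 → C:1 H:2
  CH(CH3) → C:2 H:4
  CH2 → C:1 H:2
  CH2F → C:1 H:2 F:1
Element totals:
  C: 8
  H: 17
  F: 1
  O: 3
  S: 1
Molecular formula: C8H17FO3S.
  M = 8(12.011) + 17(1.008) + 18.998 + 3(15.999) + 32.06
    = 96.088 + 17.136 + 18.998 + 47.997 + 32.060 = 212.279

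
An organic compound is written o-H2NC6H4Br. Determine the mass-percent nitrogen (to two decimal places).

8.14%

Element totals:
  C: 6
  H: 6
  Br: 1
  N: 1
Molecular formula: C6H6BrN.
Molar mass = 172.025 g/mol.
Mass from N: 1 × 14.007 = 14.007 g/mol.
%N = 14.007 / 172.025 × 100 = 8.14%.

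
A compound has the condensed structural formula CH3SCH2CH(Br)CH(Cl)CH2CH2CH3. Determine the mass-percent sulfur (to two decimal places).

Atom tally by fragment:
  CH3SCH2 → C:2 H:5 S:1
  CH(Br) → C:1 H:1 Br:1
  CH(Cl) → C:1 H:1 Cl:1
  CH2 → C:1 H:2
  CH2 → C:1 H:2
  CH3 → C:1 H:3
Element totals:
  C: 7
  H: 14
  Br: 1
  Cl: 1
  S: 1
Molecular formula: C7H14BrClS.
Molar mass = 245.603 g/mol.
Mass from S: 1 × 32.06 = 32.060 g/mol.
%S = 32.060 / 245.603 × 100 = 13.05%.

13.05%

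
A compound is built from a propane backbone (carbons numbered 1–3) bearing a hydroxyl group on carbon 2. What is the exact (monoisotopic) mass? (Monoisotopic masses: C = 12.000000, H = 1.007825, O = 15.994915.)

Atom tally by fragment:
  CH3 → C:1 H:3
  CH(OH) → C:1 H:2 O:1
  CH3 → C:1 H:3
Element totals:
  C: 3
  H: 8
  O: 1
Molecular formula: C3H8O.
  M = 3(12.0) + 8(1.007825) + 15.994915
    = 36.000000 + 8.062600 + 15.994915 = 60.057515

60.0575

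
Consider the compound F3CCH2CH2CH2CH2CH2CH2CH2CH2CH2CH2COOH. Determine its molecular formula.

Element totals:
  C: 12
  H: 21
  F: 3
  O: 2

C12H21F3O2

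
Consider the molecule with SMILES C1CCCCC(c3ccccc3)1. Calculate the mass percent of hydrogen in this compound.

Atom tally by fragment:
  cyclohexane ring core → C:6 H:12
  (− 1 ring H displaced by substituents)
  + C6H5 → C:6 H:5
Element totals:
  C: 12
  H: 16
Molecular formula: C12H16.
Molar mass = 160.260 g/mol.
Mass from H: 16 × 1.008 = 16.128 g/mol.
%H = 16.128 / 160.260 × 100 = 10.06%.

10.06%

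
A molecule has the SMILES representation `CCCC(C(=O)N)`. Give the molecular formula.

C5H11NO

Atom tally by fragment:
  CH3 → C:1 H:3
  CH2 → C:1 H:2
  CH2 → C:1 H:2
  CH2CONH2 → C:2 H:4 O:1 N:1
Element totals:
  C: 5
  H: 11
  N: 1
  O: 1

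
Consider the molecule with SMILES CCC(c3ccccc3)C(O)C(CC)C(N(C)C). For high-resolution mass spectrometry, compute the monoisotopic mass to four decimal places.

Atom tally by fragment:
  CH3 → C:1 H:3
  CH2 → C:1 H:2
  CH(C6H5) → C:7 H:6
  CH(OH) → C:1 H:2 O:1
  CH(C2H5) → C:3 H:6
  CH2N(CH3)2 → C:3 H:8 N:1
Element totals:
  C: 16
  H: 27
  N: 1
  O: 1
Molecular formula: C16H27NO.
  M = 16(12.0) + 27(1.007825) + 14.003074 + 15.994915
    = 192.000000 + 27.211275 + 14.003074 + 15.994915 = 249.209264

249.2093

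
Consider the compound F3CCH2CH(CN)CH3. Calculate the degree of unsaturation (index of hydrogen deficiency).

2

Element totals:
  C: 5
  H: 6
  F: 3
  N: 1
Molecular formula: C5H6F3N.
DoU = (2C + 2 + N − H − X) / 2 = (2·5 + 2 + 1 − 6 − 3) / 2 = 2.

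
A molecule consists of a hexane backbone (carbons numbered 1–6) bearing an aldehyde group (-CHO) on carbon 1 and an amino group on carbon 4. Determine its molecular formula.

C7H15NO

Atom tally by fragment:
  OHCCH2 → C:2 H:3 O:1
  CH2 → C:1 H:2
  CH2 → C:1 H:2
  CH(NH2) → C:1 H:3 N:1
  CH2 → C:1 H:2
  CH3 → C:1 H:3
Element totals:
  C: 7
  H: 15
  N: 1
  O: 1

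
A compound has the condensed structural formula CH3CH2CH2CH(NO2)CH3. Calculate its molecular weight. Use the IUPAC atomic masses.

Atom tally by fragment:
  CH3 → C:1 H:3
  CH2 → C:1 H:2
  CH2 → C:1 H:2
  CH(NO2) → C:1 H:1 N:1 O:2
  CH3 → C:1 H:3
Element totals:
  C: 5
  H: 11
  N: 1
  O: 2
Molecular formula: C5H11NO2.
  M = 5(12.011) + 11(1.008) + 14.007 + 2(15.999)
    = 60.055 + 11.088 + 14.007 + 31.998 = 117.148

117.15 g/mol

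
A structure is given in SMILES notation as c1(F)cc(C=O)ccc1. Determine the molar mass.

Atom tally by fragment:
  benzene ring core → C:6 H:6
  (− 2 ring H displaced by substituents)
  + F → F:1
  + CHO → C:1 H:1 O:1
Element totals:
  C: 7
  H: 5
  F: 1
  O: 1
Molecular formula: C7H5FO.
  M = 7(12.011) + 5(1.008) + 18.998 + 15.999
    = 84.077 + 5.040 + 18.998 + 15.999 = 124.114

124.11 g/mol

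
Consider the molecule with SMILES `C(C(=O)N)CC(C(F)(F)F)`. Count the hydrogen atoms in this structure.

8

Atom tally by fragment:
  H2NOCCH2 → C:2 H:4 O:1 N:1
  CH2 → C:1 H:2
  CH2CF3 → C:2 H:2 F:3
Element totals:
  C: 5
  H: 8
  F: 3
  N: 1
  O: 1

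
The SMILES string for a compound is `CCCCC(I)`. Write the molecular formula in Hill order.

C5H11I

Atom tally by fragment:
  CH3 → C:1 H:3
  CH2 → C:1 H:2
  CH2 → C:1 H:2
  CH2 → C:1 H:2
  CH2I → C:1 H:2 I:1
Element totals:
  C: 5
  H: 11
  I: 1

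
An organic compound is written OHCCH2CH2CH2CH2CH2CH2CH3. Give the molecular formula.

C8H16O

Element totals:
  C: 8
  H: 16
  O: 1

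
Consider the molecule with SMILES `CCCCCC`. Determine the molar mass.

86.18 g/mol

Atom tally by fragment:
  CH3 → C:1 H:3
  CH2 → C:1 H:2
  CH2 → C:1 H:2
  CH2 → C:1 H:2
  CH2 → C:1 H:2
  CH3 → C:1 H:3
Element totals:
  C: 6
  H: 14
Molecular formula: C6H14.
  M = 6(12.011) + 14(1.008)
    = 72.066 + 14.112 = 86.178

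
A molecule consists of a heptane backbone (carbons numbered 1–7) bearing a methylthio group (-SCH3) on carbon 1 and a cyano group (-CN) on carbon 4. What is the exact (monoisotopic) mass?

171.1082

Atom tally by fragment:
  CH3SCH2 → C:2 H:5 S:1
  CH2 → C:1 H:2
  CH2 → C:1 H:2
  CH(CN) → C:2 H:1 N:1
  CH2 → C:1 H:2
  CH2 → C:1 H:2
  CH3 → C:1 H:3
Element totals:
  C: 9
  H: 17
  N: 1
  S: 1
Molecular formula: C9H17NS.
  M = 9(12.0) + 17(1.007825) + 14.003074 + 31.972071
    = 108.000000 + 17.133025 + 14.003074 + 31.972071 = 171.108170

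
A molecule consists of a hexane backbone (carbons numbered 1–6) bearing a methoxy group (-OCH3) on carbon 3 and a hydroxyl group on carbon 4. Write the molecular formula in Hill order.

Atom tally by fragment:
  CH3 → C:1 H:3
  CH2 → C:1 H:2
  CH(OCH3) → C:2 H:4 O:1
  CH(OH) → C:1 H:2 O:1
  CH2 → C:1 H:2
  CH3 → C:1 H:3
Element totals:
  C: 7
  H: 16
  O: 2

C7H16O2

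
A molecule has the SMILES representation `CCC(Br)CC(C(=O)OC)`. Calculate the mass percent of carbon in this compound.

Atom tally by fragment:
  CH3 → C:1 H:3
  CH2 → C:1 H:2
  CH(Br) → C:1 H:1 Br:1
  CH2 → C:1 H:2
  CH2COOCH3 → C:3 H:5 O:2
Element totals:
  C: 7
  H: 13
  Br: 1
  O: 2
Molecular formula: C7H13BrO2.
Molar mass = 209.083 g/mol.
Mass from C: 7 × 12.011 = 84.077 g/mol.
%C = 84.077 / 209.083 × 100 = 40.21%.

40.21%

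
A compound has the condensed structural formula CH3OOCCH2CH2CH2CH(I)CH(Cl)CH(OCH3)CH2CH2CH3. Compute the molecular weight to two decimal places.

376.66 g/mol

Element totals:
  C: 12
  H: 22
  Cl: 1
  I: 1
  O: 3
Molecular formula: C12H22ClIO3.
  M = 12(12.011) + 22(1.008) + 35.45 + 126.904 + 3(15.999)
    = 144.132 + 22.176 + 35.450 + 126.904 + 47.997 = 376.659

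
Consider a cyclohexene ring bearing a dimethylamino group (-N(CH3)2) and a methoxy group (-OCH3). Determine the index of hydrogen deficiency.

2

Atom tally by fragment:
  cyclohexene ring core → C:6 H:10
  (− 2 ring H displaced by substituents)
  + N(CH3)2 → N:1 C:2 H:6
  + OCH3 → C:1 H:3 O:1
Element totals:
  C: 9
  H: 17
  N: 1
  O: 1
Molecular formula: C9H17NO.
DoU = (2C + 2 + N − H − X) / 2 = (2·9 + 2 + 1 − 17 − 0) / 2 = 2.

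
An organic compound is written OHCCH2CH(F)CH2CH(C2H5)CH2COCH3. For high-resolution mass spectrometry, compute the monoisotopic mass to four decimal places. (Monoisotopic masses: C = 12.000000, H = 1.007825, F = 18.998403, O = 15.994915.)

Element totals:
  C: 10
  H: 17
  F: 1
  O: 2
Molecular formula: C10H17FO2.
  M = 10(12.0) + 17(1.007825) + 18.998403 + 2(15.994915)
    = 120.000000 + 17.133025 + 18.998403 + 31.989830 = 188.121258

188.1213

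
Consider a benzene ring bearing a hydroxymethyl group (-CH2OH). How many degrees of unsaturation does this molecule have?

Atom tally by fragment:
  benzene ring core → C:6 H:6
  (− 1 ring H displaced by substituents)
  + CH2OH → C:1 H:3 O:1
Element totals:
  C: 7
  H: 8
  O: 1
Molecular formula: C7H8O.
DoU = (2C + 2 + N − H − X) / 2 = (2·7 + 2 + 0 − 8 − 0) / 2 = 4.

4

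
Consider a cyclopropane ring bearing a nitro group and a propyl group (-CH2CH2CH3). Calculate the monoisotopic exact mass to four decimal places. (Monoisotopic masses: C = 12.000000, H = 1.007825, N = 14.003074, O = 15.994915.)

129.0790

Atom tally by fragment:
  cyclopropane ring core → C:3 H:6
  (− 2 ring H displaced by substituents)
  + NO2 → N:1 O:2
  + CH2CH2CH3 → C:3 H:7
Element totals:
  C: 6
  H: 11
  N: 1
  O: 2
Molecular formula: C6H11NO2.
  M = 6(12.0) + 11(1.007825) + 14.003074 + 2(15.994915)
    = 72.000000 + 11.086075 + 14.003074 + 31.989830 = 129.078979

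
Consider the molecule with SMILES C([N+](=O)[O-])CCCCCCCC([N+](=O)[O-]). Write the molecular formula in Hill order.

Atom tally by fragment:
  O2NCH2 → C:1 H:2 N:1 O:2
  CH2 → C:1 H:2
  CH2 → C:1 H:2
  CH2 → C:1 H:2
  CH2 → C:1 H:2
  CH2 → C:1 H:2
  CH2 → C:1 H:2
  CH2 → C:1 H:2
  CH2NO2 → C:1 H:2 N:1 O:2
Element totals:
  C: 9
  H: 18
  N: 2
  O: 4

C9H18N2O4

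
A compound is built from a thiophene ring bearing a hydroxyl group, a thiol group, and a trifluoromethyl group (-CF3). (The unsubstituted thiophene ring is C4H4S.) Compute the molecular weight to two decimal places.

Atom tally by fragment:
  thiophene ring core → C:4 H:4 S:1
  (− 3 ring H displaced by substituents)
  + OH → O:1 H:1
  + SH → S:1 H:1
  + CF3 → C:1 F:3
Element totals:
  C: 5
  H: 3
  F: 3
  O: 1
  S: 2
Molecular formula: C5H3F3OS2.
  M = 5(12.011) + 3(1.008) + 3(18.998) + 15.999 + 2(32.06)
    = 60.055 + 3.024 + 56.994 + 15.999 + 64.120 = 200.192

200.19 g/mol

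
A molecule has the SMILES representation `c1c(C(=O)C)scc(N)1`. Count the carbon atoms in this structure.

6

Atom tally by fragment:
  thiophene ring core → C:4 H:4 S:1
  (− 2 ring H displaced by substituents)
  + COCH3 → C:2 H:3 O:1
  + NH2 → N:1 H:2
Element totals:
  C: 6
  H: 7
  N: 1
  O: 1
  S: 1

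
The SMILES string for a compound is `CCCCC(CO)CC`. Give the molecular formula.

C8H18O

Atom tally by fragment:
  CH3 → C:1 H:3
  CH2 → C:1 H:2
  CH2 → C:1 H:2
  CH2 → C:1 H:2
  CH(CH2OH) → C:2 H:4 O:1
  CH2 → C:1 H:2
  CH3 → C:1 H:3
Element totals:
  C: 8
  H: 18
  O: 1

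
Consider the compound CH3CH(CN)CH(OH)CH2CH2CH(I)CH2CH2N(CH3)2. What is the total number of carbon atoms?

Atom tally by fragment:
  CH3 → C:1 H:3
  CH(CN) → C:2 H:1 N:1
  CH(OH) → C:1 H:2 O:1
  CH2 → C:1 H:2
  CH2 → C:1 H:2
  CH(I) → C:1 H:1 I:1
  CH2 → C:1 H:2
  CH2N(CH3)2 → C:3 H:8 N:1
Element totals:
  C: 11
  H: 21
  I: 1
  N: 2
  O: 1

11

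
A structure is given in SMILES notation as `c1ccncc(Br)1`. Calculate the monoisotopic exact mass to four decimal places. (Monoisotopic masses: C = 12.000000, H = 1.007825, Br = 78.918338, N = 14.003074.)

Atom tally by fragment:
  pyridine ring core → C:5 H:5 N:1
  (− 1 ring H displaced by substituents)
  + Br → Br:1
Element totals:
  C: 5
  H: 4
  Br: 1
  N: 1
Molecular formula: C5H4BrN.
  M = 5(12.0) + 4(1.007825) + 78.918338 + 14.003074
    = 60.000000 + 4.031300 + 78.918338 + 14.003074 = 156.952712

156.9527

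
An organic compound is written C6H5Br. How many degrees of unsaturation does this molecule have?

Element totals:
  C: 6
  H: 5
  Br: 1
Molecular formula: C6H5Br.
DoU = (2C + 2 + N − H − X) / 2 = (2·6 + 2 + 0 − 5 − 1) / 2 = 4.

4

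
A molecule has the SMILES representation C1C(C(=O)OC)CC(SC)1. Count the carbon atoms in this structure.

Atom tally by fragment:
  cyclobutane ring core → C:4 H:8
  (− 2 ring H displaced by substituents)
  + COOCH3 → C:2 H:3 O:2
  + SCH3 → C:1 H:3 S:1
Element totals:
  C: 7
  H: 12
  O: 2
  S: 1

7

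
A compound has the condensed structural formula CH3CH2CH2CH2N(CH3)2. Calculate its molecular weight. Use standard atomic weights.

Element totals:
  C: 6
  H: 15
  N: 1
Molecular formula: C6H15N.
  M = 6(12.011) + 15(1.008) + 14.007
    = 72.066 + 15.120 + 14.007 = 101.193

101.19 g/mol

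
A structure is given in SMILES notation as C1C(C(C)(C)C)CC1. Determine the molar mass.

112.22 g/mol

Atom tally by fragment:
  cyclobutane ring core → C:4 H:8
  (− 1 ring H displaced by substituents)
  + C(CH3)3 → C:4 H:9
Element totals:
  C: 8
  H: 16
Molecular formula: C8H16.
  M = 8(12.011) + 16(1.008)
    = 96.088 + 16.128 = 112.216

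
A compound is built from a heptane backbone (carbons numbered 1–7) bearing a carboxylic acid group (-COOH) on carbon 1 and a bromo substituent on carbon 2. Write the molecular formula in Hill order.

Atom tally by fragment:
  HOOCCH2 → C:2 H:3 O:2
  CH(Br) → C:1 H:1 Br:1
  CH2 → C:1 H:2
  CH2 → C:1 H:2
  CH2 → C:1 H:2
  CH2 → C:1 H:2
  CH3 → C:1 H:3
Element totals:
  C: 8
  H: 15
  Br: 1
  O: 2

C8H15BrO2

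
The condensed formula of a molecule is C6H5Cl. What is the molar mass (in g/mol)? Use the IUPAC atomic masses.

112.56 g/mol

Element totals:
  C: 6
  H: 5
  Cl: 1
Molecular formula: C6H5Cl.
  M = 6(12.011) + 5(1.008) + 35.45
    = 72.066 + 5.040 + 35.450 = 112.556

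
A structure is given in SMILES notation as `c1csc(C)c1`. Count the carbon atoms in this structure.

5

Atom tally by fragment:
  thiophene ring core → C:4 H:4 S:1
  (− 1 ring H displaced by substituents)
  + CH3 → C:1 H:3
Element totals:
  C: 5
  H: 6
  S: 1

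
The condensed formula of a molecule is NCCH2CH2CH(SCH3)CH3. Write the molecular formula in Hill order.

C6H11NS

Element totals:
  C: 6
  H: 11
  N: 1
  S: 1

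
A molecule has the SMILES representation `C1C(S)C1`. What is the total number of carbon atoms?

3

Atom tally by fragment:
  cyclopropane ring core → C:3 H:6
  (− 1 ring H displaced by substituents)
  + SH → S:1 H:1
Element totals:
  C: 3
  H: 6
  S: 1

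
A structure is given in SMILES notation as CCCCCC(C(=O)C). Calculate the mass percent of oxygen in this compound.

12.48%

Atom tally by fragment:
  CH3 → C:1 H:3
  CH2 → C:1 H:2
  CH2 → C:1 H:2
  CH2 → C:1 H:2
  CH2 → C:1 H:2
  CH2COCH3 → C:3 H:5 O:1
Element totals:
  C: 8
  H: 16
  O: 1
Molecular formula: C8H16O.
Molar mass = 128.215 g/mol.
Mass from O: 1 × 15.999 = 15.999 g/mol.
%O = 15.999 / 128.215 × 100 = 12.48%.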